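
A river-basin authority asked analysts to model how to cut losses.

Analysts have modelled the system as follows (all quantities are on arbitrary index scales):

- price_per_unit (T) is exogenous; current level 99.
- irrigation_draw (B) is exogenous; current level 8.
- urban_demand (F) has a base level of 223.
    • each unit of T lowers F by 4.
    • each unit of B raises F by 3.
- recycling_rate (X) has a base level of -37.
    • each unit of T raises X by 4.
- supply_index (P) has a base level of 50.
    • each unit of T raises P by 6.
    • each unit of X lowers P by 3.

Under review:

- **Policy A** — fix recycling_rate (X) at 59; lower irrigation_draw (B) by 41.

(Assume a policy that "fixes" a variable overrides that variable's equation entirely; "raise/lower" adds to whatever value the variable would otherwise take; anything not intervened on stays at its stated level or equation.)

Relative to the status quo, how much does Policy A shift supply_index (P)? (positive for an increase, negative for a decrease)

Baseline:
  T = 99
  X = -37 + 4·99 = 359
  P = 50 + 6·99 − 3·359 = -433
Policy A (X := 59, B − 41):
  T = 99
  X = 59
  P = 50 + 6·99 − 3·59 = 467
Change in P: 467 − (-433) = 900

900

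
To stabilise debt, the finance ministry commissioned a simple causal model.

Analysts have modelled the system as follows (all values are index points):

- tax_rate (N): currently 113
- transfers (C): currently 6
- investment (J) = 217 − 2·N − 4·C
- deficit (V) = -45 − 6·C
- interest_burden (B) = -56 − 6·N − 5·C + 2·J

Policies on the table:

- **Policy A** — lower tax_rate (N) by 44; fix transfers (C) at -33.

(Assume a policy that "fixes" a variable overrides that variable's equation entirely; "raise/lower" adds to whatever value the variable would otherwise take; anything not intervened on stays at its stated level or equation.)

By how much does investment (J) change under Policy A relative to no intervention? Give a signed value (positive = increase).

Baseline:
  N = 113
  C = 6
  J = 217 − 2·113 − 4·6 = -33
Policy A (N − 44, C := -33):
  N = 113 − 44 = 69
  C = -33
  J = 217 − 2·69 − 4·(-33) = 211
Change in J: 211 − (-33) = 244

244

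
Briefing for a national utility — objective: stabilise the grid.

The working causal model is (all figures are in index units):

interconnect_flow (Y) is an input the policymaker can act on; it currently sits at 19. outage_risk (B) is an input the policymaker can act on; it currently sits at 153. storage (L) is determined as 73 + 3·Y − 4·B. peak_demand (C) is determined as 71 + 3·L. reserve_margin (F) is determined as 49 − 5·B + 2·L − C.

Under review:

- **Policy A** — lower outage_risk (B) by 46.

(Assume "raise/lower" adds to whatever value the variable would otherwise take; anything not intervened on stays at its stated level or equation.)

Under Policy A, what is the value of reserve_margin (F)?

-259

Policy A (B − 46):
  Y = 19
  B = 153 − 46 = 107
  L = 73 + 3·19 − 4·107 = -298
  C = 71 + 3·(-298) = -823
  F = 49 − 5·107 + 2·(-298) − (-823) = -259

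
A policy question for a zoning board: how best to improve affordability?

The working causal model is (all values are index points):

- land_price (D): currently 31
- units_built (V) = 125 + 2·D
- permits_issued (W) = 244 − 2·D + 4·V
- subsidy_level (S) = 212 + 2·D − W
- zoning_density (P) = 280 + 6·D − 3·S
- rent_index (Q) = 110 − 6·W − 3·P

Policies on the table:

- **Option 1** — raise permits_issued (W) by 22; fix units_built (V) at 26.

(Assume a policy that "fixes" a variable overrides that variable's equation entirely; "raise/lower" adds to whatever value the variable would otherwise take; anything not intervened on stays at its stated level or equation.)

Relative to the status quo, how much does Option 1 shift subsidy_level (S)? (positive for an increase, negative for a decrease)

622

Baseline:
  D = 31
  V = 125 + 2·31 = 187
  W = 244 − 2·31 + 4·187 = 930
  S = 212 + 2·31 − 930 = -656
Option 1 (W + 22, V := 26):
  D = 31
  V = 26
  W = 244 − 2·31 + 4·26 (+22 from intervention) = 308
  S = 212 + 2·31 − 308 = -34
Change in S: -34 − (-656) = 622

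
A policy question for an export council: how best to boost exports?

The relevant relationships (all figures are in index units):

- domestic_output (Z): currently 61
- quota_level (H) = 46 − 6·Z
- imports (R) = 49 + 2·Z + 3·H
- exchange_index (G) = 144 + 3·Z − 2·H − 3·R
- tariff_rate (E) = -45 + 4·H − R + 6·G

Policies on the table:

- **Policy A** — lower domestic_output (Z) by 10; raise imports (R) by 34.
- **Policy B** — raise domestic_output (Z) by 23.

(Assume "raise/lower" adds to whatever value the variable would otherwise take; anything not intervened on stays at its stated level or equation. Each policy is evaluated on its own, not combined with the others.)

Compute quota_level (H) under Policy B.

Policy B (Z + 23):
  Z = 61 + 23 = 84
  H = 46 − 6·84 = -458

-458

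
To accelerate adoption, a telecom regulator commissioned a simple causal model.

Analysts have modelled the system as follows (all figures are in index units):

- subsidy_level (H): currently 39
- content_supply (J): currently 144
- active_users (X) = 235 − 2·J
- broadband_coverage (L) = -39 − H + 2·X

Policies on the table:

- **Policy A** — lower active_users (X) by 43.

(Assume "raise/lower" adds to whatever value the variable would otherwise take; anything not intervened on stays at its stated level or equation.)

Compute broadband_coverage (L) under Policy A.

Policy A (X − 43):
  H = 39
  J = 144
  X = 235 − 2·144 (−43 from intervention) = -96
  L = -39 − 39 + 2·(-96) = -270

-270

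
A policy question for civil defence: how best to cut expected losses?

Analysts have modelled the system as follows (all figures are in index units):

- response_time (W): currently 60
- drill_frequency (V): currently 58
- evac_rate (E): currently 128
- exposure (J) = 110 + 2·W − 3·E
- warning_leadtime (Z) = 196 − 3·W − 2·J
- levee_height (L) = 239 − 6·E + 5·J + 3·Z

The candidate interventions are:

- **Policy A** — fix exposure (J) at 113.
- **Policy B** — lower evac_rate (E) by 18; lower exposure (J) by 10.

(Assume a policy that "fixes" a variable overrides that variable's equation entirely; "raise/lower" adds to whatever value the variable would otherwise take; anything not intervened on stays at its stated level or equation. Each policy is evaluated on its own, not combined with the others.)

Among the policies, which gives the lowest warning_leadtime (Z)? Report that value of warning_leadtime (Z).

-210

Policy A (J := 113):
  W = 60
  E = 128
  J = 113
  Z = 196 − 3·60 − 2·113 = -210
Policy B (E − 18, J − 10):
  W = 60
  E = 128 − 18 = 110
  J = 110 + 2·60 − 3·110 (−10 from intervention) = -110
  Z = 196 − 3·60 − 2·(-110) = 236
Comparing — Policy A: Z=-210, Policy B: Z=236. Lowest is -210 (Policy A).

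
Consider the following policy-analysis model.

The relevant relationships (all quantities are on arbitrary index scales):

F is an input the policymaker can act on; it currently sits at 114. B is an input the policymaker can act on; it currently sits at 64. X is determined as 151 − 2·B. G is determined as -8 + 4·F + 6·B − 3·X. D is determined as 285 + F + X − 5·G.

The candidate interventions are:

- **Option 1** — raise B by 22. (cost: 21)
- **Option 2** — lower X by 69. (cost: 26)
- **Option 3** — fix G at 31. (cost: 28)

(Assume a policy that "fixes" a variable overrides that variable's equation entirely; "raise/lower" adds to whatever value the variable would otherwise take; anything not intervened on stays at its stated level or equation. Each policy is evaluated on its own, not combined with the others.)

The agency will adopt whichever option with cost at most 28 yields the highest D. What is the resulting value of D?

Option 1 (B + 22):
  F = 114
  B = 64 + 22 = 86
  X = 151 − 2·86 = -21
  G = -8 + 4·114 + 6·86 − 3·(-21) = 1027
  D = 285 + 114 + (-21) − 5·1027 = -4757
Option 2 (X − 69):
  F = 114
  B = 64
  X = 151 − 2·64 (−69 from intervention) = -46
  G = -8 + 4·114 + 6·64 − 3·(-46) = 970
  D = 285 + 114 + (-46) − 5·970 = -4497
Option 3 (G := 31):
  F = 114
  B = 64
  X = 151 − 2·64 = 23
  G = 31
  D = 285 + 114 + 23 − 5·31 = 267
Comparing — Option 1: D=-4757, Option 2: D=-4497, Option 3: D=267. Highest is 267 (Option 3).

267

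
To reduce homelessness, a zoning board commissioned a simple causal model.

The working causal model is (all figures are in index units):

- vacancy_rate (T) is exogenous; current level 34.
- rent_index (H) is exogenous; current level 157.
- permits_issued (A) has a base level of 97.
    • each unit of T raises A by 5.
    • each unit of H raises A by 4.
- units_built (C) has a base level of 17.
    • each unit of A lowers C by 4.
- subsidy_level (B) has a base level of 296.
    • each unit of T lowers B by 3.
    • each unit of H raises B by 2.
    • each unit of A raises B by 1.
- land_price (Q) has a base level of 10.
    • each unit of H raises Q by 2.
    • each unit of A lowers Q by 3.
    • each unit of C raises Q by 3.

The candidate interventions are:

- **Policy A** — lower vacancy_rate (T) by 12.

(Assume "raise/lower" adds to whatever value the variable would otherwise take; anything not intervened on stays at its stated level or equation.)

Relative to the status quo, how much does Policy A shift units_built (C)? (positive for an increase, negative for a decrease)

240

Baseline:
  T = 34
  H = 157
  A = 97 + 5·34 + 4·157 = 895
  C = 17 − 4·895 = -3563
Policy A (T − 12):
  T = 34 − 12 = 22
  H = 157
  A = 97 + 5·22 + 4·157 = 835
  C = 17 − 4·835 = -3323
Change in C: -3323 − (-3563) = 240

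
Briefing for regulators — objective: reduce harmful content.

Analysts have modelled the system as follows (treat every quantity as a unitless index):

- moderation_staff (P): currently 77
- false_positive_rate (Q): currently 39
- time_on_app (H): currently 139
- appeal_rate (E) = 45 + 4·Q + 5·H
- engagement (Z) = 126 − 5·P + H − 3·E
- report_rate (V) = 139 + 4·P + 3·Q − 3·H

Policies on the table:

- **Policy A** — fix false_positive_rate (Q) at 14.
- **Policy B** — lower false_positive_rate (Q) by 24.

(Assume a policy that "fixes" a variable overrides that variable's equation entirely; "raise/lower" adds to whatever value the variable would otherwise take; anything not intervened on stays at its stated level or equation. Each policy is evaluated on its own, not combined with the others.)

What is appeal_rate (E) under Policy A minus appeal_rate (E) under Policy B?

Policy A (Q := 14):
  Q = 14
  H = 139
  E = 45 + 4·14 + 5·139 = 796
Policy B (Q − 24):
  Q = 39 − 24 = 15
  H = 139
  E = 45 + 4·15 + 5·139 = 800
E: 796 − 800 = -4

-4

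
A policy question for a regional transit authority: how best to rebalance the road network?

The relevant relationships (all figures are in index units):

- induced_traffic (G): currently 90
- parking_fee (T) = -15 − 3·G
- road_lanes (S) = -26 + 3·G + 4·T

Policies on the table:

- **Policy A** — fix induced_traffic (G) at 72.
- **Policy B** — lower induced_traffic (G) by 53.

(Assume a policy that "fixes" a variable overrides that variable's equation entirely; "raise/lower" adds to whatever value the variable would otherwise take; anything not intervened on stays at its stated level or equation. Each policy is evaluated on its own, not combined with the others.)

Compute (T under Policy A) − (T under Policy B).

-105

Policy A (G := 72):
  G = 72
  T = -15 − 3·72 = -231
Policy B (G − 53):
  G = 90 − 53 = 37
  T = -15 − 3·37 = -126
T: -231 − (-126) = -105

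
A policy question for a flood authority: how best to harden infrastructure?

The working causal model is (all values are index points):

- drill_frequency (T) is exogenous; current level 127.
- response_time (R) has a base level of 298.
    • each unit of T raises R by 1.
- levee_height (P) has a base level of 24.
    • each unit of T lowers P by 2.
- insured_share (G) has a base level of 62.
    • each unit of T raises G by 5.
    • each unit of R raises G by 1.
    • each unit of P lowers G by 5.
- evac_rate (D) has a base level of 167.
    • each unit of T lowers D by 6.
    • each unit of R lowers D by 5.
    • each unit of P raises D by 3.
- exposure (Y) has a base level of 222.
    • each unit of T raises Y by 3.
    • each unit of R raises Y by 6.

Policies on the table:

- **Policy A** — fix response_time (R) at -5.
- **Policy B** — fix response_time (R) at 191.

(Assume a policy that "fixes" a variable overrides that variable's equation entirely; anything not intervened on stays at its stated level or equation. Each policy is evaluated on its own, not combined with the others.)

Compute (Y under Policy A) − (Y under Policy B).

Policy A (R := -5):
  T = 127
  R = -5
  Y = 222 + 3·127 + 6·(-5) = 573
Policy B (R := 191):
  T = 127
  R = 191
  Y = 222 + 3·127 + 6·191 = 1749
Y: 573 − 1749 = -1176

-1176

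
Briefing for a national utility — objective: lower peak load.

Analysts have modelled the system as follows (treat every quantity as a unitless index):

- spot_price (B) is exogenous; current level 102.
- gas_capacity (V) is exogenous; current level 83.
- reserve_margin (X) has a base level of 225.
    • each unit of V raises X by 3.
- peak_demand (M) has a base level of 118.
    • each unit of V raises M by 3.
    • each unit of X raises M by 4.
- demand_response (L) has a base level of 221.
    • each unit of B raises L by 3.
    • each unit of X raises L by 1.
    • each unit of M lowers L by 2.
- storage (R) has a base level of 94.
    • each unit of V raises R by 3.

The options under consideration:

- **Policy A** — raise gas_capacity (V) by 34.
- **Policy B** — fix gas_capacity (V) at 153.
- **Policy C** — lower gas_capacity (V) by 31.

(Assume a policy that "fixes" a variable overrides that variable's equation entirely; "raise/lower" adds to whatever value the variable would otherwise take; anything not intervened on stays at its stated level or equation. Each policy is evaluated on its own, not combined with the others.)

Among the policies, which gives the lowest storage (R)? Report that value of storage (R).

Policy A (V + 34):
  V = 83 + 34 = 117
  R = 94 + 3·117 = 445
Policy B (V := 153):
  V = 153
  R = 94 + 3·153 = 553
Policy C (V − 31):
  V = 83 − 31 = 52
  R = 94 + 3·52 = 250
Comparing — Policy A: R=445, Policy B: R=553, Policy C: R=250. Lowest is 250 (Policy C).

250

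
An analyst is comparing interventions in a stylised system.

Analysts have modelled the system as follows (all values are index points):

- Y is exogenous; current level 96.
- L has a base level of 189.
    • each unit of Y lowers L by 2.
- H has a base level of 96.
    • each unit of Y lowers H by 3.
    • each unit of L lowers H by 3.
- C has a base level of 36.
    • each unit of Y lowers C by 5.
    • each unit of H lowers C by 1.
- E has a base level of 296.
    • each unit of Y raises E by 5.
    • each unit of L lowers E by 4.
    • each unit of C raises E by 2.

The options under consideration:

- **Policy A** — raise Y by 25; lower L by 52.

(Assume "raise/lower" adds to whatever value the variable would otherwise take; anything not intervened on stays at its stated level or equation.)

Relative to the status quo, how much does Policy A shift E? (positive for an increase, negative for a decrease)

-179

Baseline:
  Y = 96
  L = 189 − 2·96 = -3
  H = 96 − 3·96 − 3·(-3) = -183
  C = 36 − 5·96 − (-183) = -261
  E = 296 + 5·96 − 4·(-3) + 2·(-261) = 266
Policy A (Y + 25, L − 52):
  Y = 96 + 25 = 121
  L = 189 − 2·121 (−52 from intervention) = -105
  H = 96 − 3·121 − 3·(-105) = 48
  C = 36 − 5·121 − 48 = -617
  E = 296 + 5·121 − 4·(-105) + 2·(-617) = 87
Change in E: 87 − 266 = -179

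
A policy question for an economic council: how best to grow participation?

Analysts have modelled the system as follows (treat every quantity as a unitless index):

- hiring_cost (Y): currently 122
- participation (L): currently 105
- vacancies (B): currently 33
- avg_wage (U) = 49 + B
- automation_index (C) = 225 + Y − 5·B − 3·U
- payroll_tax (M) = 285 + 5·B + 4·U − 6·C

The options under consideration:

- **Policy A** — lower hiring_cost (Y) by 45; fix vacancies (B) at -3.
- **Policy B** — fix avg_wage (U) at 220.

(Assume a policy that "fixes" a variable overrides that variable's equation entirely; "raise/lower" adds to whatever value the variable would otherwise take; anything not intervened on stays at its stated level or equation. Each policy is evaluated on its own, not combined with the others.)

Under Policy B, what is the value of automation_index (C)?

Policy B (U := 220):
  Y = 122
  B = 33
  U = 220
  C = 225 + 122 − 5·33 − 3·220 = -478

-478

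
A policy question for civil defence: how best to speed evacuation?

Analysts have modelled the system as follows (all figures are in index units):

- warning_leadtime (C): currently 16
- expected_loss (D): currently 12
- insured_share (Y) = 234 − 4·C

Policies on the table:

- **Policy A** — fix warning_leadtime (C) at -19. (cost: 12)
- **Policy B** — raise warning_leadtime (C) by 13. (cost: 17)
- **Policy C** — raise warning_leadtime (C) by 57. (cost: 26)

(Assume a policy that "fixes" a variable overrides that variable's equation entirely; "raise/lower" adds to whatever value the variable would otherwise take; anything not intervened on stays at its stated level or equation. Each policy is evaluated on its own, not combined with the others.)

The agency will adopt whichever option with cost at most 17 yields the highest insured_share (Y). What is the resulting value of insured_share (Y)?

310

Policy A (C := -19):
  C = -19
  Y = 234 − 4·(-19) = 310
Policy B (C + 13):
  C = 16 + 13 = 29
  Y = 234 − 4·29 = 118
Comparing — Policy A: Y=310, Policy B: Y=118. Highest is 310 (Policy A).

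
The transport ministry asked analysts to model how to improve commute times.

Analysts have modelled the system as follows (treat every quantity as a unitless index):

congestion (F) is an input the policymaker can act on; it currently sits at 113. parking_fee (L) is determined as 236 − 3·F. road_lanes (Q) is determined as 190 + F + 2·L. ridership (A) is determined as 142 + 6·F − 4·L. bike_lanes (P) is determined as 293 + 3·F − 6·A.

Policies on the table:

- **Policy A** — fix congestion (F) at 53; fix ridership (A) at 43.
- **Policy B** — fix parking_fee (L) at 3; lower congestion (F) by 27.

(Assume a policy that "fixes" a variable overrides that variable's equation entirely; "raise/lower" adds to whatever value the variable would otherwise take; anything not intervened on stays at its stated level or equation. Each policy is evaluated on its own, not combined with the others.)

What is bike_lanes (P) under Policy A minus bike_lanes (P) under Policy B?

3519

Policy A (F := 53, A := 43):
  F = 53
  L = 236 − 3·53 = 77
  A = 43
  P = 293 + 3·53 − 6·43 = 194
Policy B (L := 3, F − 27):
  F = 113 − 27 = 86
  L = 3
  A = 142 + 6·86 − 4·3 = 646
  P = 293 + 3·86 − 6·646 = -3325
P: 194 − (-3325) = 3519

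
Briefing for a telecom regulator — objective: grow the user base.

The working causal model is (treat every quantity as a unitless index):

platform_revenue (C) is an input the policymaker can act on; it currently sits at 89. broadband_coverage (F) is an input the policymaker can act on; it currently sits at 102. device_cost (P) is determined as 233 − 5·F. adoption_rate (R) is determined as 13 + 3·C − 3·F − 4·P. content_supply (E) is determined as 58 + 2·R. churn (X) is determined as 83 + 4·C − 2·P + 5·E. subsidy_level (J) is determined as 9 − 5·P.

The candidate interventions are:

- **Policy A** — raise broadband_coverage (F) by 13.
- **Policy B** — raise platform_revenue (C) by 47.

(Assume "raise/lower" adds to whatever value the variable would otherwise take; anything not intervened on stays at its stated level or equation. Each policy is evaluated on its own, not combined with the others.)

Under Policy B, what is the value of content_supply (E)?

2504

Policy B (C + 47):
  C = 89 + 47 = 136
  F = 102
  P = 233 − 5·102 = -277
  R = 13 + 3·136 − 3·102 − 4·(-277) = 1223
  E = 58 + 2·1223 = 2504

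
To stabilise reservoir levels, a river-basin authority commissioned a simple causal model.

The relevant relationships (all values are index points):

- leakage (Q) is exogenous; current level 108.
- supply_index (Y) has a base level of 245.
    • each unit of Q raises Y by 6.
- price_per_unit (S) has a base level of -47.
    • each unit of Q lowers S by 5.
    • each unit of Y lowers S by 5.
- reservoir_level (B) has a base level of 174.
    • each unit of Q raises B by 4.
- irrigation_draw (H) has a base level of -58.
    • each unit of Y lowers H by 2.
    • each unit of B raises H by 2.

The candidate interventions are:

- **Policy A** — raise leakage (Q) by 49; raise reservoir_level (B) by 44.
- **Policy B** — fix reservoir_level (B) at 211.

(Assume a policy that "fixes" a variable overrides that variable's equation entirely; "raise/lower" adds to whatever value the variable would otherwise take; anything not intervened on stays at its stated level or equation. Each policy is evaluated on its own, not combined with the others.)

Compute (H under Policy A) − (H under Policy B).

Policy A (Q + 49, B + 44):
  Q = 108 + 49 = 157
  Y = 245 + 6·157 = 1187
  B = 174 + 4·157 (+44 from intervention) = 846
  H = -58 − 2·1187 + 2·846 = -740
Policy B (B := 211):
  Q = 108
  Y = 245 + 6·108 = 893
  B = 211
  H = -58 − 2·893 + 2·211 = -1422
H: -740 − (-1422) = 682

682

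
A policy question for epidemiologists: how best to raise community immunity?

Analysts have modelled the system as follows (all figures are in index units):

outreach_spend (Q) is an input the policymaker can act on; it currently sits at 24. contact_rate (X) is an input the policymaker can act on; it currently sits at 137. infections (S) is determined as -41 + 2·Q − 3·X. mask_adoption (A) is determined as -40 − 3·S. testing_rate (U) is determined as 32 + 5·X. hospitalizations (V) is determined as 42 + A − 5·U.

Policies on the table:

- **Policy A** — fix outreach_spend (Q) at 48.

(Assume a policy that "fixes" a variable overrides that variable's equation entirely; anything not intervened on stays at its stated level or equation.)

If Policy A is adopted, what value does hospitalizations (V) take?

-2515

Policy A (Q := 48):
  Q = 48
  X = 137
  S = -41 + 2·48 − 3·137 = -356
  A = -40 − 3·(-356) = 1028
  U = 32 + 5·137 = 717
  V = 42 + 1028 − 5·717 = -2515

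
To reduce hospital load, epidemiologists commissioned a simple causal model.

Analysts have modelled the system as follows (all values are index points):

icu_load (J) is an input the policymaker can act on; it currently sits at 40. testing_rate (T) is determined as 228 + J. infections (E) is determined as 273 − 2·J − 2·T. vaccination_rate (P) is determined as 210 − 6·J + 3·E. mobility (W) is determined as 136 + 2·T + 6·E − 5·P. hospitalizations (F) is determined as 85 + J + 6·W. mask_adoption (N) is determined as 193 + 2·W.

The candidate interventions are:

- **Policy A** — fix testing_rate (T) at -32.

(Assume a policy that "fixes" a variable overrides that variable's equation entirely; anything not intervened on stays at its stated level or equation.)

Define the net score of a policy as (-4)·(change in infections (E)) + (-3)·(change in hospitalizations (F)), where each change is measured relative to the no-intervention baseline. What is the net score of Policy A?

105600

Baseline:
  J = 40
  T = 228 + 40 = 268
  E = 273 − 2·40 − 2·268 = -343
  P = 210 − 6·40 + 3·(-343) = -1059
  W = 136 + 2·268 + 6·(-343) − 5·(-1059) = 3909
  F = 85 + 40 + 6·3909 = 23579
Policy A (T := -32):
  J = 40
  T = -32
  E = 273 − 2·40 − 2·(-32) = 257
  P = 210 − 6·40 + 3·257 = 741
  W = 136 + 2·(-32) + 6·257 − 5·741 = -2091
  F = 85 + 40 + 6·(-2091) = -12421
ΔE = 257 − (-343) = 600; ΔF = -12421 − 23579 = -36000
Score = (-4)·600 + (-3)·(-36000) = 105600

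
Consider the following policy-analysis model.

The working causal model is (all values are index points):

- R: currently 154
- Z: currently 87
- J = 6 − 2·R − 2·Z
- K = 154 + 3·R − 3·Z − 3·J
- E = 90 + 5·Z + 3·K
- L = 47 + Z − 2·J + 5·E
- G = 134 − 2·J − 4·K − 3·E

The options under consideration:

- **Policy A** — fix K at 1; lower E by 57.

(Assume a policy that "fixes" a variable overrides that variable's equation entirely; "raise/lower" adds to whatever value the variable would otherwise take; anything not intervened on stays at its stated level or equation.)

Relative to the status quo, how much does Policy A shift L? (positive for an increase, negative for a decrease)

Baseline:
  R = 154
  Z = 87
  J = 6 − 2·154 − 2·87 = -476
  K = 154 + 3·154 − 3·87 − 3·(-476) = 1783
  E = 90 + 5·87 + 3·1783 = 5874
  L = 47 + 87 − 2·(-476) + 5·5874 = 30456
Policy A (K := 1, E − 57):
  R = 154
  Z = 87
  J = 6 − 2·154 − 2·87 = -476
  K = 1
  E = 90 + 5·87 + 3·1 (−57 from intervention) = 471
  L = 47 + 87 − 2·(-476) + 5·471 = 3441
Change in L: 3441 − 30456 = -27015

-27015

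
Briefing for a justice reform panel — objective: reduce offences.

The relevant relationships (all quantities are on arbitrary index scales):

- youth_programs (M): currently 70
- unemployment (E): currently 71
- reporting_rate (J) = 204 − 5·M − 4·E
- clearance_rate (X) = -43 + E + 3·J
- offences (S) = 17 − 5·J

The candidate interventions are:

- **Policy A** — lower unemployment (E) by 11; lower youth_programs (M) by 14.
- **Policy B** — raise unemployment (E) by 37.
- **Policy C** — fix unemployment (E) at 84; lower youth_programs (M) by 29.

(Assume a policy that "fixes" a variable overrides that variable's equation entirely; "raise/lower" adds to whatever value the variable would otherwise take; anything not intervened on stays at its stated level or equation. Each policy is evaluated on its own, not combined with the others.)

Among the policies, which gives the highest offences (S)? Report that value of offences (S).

2907

Policy A (E − 11, M − 14):
  M = 70 − 14 = 56
  E = 71 − 11 = 60
  J = 204 − 5·56 − 4·60 = -316
  S = 17 − 5·(-316) = 1597
Policy B (E + 37):
  M = 70
  E = 71 + 37 = 108
  J = 204 − 5·70 − 4·108 = -578
  S = 17 − 5·(-578) = 2907
Policy C (E := 84, M − 29):
  M = 70 − 29 = 41
  E = 84
  J = 204 − 5·41 − 4·84 = -337
  S = 17 − 5·(-337) = 1702
Comparing — Policy A: S=1597, Policy B: S=2907, Policy C: S=1702. Highest is 2907 (Policy B).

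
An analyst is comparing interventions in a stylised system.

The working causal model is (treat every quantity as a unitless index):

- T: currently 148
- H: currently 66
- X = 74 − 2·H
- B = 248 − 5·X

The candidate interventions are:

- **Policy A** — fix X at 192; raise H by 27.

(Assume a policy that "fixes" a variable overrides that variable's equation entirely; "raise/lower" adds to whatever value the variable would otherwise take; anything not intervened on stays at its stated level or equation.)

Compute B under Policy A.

Policy A (X := 192, H + 27):
  H = 66 + 27 = 93
  X = 192
  B = 248 − 5·192 = -712

-712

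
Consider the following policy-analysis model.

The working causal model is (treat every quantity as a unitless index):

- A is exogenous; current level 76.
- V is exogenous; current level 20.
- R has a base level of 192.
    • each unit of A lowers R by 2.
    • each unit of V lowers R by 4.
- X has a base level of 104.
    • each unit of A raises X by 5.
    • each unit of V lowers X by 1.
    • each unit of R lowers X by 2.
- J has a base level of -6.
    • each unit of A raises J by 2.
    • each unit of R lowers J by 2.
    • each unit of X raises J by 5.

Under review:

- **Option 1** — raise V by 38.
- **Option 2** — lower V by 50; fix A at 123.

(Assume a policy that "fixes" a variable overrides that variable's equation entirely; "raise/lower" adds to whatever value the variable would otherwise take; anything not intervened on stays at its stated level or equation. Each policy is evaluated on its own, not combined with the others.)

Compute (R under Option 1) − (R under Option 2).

Option 1 (V + 38):
  A = 76
  V = 20 + 38 = 58
  R = 192 − 2·76 − 4·58 = -192
Option 2 (V − 50, A := 123):
  A = 123
  V = 20 − 50 = -30
  R = 192 − 2·123 − 4·(-30) = 66
R: -192 − 66 = -258

-258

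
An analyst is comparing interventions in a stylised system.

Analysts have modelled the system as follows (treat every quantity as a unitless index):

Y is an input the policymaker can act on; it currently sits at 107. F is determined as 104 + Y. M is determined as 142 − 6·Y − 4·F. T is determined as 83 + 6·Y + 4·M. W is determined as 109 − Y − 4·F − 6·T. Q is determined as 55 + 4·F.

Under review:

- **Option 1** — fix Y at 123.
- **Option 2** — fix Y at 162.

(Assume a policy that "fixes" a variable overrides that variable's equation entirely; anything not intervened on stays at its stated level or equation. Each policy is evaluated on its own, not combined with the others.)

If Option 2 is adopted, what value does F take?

Option 2 (Y := 162):
  Y = 162
  F = 104 + 162 = 266

266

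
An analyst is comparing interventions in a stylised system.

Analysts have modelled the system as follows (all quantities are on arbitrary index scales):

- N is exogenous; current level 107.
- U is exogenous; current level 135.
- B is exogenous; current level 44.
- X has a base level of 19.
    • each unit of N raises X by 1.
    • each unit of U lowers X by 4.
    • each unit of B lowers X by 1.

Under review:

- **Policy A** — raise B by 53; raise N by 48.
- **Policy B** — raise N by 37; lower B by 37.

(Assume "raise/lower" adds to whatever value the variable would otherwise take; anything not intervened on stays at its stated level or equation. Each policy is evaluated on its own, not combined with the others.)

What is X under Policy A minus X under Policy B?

Policy A (B + 53, N + 48):
  N = 107 + 48 = 155
  U = 135
  B = 44 + 53 = 97
  X = 19 + 155 − 4·135 − 97 = -463
Policy B (N + 37, B − 37):
  N = 107 + 37 = 144
  U = 135
  B = 44 − 37 = 7
  X = 19 + 144 − 4·135 − 7 = -384
X: -463 − (-384) = -79

-79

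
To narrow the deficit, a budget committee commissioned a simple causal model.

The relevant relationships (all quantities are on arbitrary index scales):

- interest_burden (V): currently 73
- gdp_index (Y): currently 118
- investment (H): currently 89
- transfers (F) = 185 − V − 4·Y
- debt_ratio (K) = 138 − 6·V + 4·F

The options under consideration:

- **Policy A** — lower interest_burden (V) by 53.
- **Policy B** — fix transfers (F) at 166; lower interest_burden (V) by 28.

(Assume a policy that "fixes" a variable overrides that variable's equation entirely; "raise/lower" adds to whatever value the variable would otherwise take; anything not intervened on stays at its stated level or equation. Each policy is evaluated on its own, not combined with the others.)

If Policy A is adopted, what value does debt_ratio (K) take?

Policy A (V − 53):
  V = 73 − 53 = 20
  Y = 118
  F = 185 − 20 − 4·118 = -307
  K = 138 − 6·20 + 4·(-307) = -1210

-1210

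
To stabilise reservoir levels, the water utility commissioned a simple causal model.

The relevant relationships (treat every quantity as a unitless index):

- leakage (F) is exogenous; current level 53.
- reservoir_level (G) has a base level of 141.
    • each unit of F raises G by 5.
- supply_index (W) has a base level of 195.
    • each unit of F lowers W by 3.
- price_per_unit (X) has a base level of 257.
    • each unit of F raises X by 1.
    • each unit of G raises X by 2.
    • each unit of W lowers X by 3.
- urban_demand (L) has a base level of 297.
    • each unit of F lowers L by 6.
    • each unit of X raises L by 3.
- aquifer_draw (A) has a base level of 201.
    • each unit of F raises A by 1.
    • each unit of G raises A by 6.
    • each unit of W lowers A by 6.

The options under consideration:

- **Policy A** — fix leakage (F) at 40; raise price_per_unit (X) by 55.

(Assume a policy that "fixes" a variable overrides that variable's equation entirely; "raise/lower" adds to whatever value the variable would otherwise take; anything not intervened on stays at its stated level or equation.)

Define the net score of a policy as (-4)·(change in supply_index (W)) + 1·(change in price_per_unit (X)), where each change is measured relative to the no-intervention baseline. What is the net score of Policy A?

Baseline:
  F = 53
  G = 141 + 5·53 = 406
  W = 195 − 3·53 = 36
  X = 257 + 53 + 2·406 − 3·36 = 1014
Policy A (F := 40, X + 55):
  F = 40
  G = 141 + 5·40 = 341
  W = 195 − 3·40 = 75
  X = 257 + 40 + 2·341 − 3·75 (+55 from intervention) = 809
ΔW = 75 − 36 = 39; ΔX = 809 − 1014 = -205
Score = (-4)·39 + 1·(-205) = -361

-361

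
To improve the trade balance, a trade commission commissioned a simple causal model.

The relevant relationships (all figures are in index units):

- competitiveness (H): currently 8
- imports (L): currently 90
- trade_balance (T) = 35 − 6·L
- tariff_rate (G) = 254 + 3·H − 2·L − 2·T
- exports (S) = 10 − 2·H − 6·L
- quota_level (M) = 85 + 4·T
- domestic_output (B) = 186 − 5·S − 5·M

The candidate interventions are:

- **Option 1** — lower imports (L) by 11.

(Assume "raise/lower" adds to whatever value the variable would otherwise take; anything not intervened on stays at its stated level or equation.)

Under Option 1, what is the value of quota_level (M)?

-1671

Option 1 (L − 11):
  L = 90 − 11 = 79
  T = 35 − 6·79 = -439
  M = 85 + 4·(-439) = -1671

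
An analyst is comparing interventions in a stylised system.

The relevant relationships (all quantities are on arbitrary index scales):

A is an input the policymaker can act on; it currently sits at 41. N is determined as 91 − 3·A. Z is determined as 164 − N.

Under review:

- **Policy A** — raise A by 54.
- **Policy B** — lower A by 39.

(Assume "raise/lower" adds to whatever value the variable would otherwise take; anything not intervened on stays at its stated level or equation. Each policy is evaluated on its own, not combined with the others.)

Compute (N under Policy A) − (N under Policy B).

Policy A (A + 54):
  A = 41 + 54 = 95
  N = 91 − 3·95 = -194
Policy B (A − 39):
  A = 41 − 39 = 2
  N = 91 − 3·2 = 85
N: -194 − 85 = -279

-279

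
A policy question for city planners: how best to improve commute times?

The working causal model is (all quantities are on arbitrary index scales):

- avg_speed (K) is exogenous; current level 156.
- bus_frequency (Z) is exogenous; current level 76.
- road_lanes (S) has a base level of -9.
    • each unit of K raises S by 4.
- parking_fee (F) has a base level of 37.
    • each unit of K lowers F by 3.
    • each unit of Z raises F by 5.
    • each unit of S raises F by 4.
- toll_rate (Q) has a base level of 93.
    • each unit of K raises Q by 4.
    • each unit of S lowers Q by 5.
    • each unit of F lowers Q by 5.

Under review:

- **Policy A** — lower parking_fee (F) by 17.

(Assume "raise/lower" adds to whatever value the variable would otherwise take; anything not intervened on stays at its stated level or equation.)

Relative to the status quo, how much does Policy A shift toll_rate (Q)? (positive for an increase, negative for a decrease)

Baseline:
  K = 156
  Z = 76
  S = -9 + 4·156 = 615
  F = 37 − 3·156 + 5·76 + 4·615 = 2409
  Q = 93 + 4·156 − 5·615 − 5·2409 = -14403
Policy A (F − 17):
  K = 156
  Z = 76
  S = -9 + 4·156 = 615
  F = 37 − 3·156 + 5·76 + 4·615 (−17 from intervention) = 2392
  Q = 93 + 4·156 − 5·615 − 5·2392 = -14318
Change in Q: -14318 − (-14403) = 85

85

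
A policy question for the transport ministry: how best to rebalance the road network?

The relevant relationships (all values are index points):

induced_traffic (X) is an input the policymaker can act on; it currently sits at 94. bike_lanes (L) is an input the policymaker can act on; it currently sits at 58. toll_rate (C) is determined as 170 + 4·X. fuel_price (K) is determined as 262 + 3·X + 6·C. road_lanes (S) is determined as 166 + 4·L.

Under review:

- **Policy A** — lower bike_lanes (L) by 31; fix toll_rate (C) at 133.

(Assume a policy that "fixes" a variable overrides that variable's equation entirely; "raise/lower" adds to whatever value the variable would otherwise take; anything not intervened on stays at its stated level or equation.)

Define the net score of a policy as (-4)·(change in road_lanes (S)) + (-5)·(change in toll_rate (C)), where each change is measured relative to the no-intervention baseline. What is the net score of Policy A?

Baseline:
  X = 94
  L = 58
  C = 170 + 4·94 = 546
  S = 166 + 4·58 = 398
Policy A (L − 31, C := 133):
  X = 94
  L = 58 − 31 = 27
  C = 133
  S = 166 + 4·27 = 274
ΔS = 274 − 398 = -124; ΔC = 133 − 546 = -413
Score = (-4)·(-124) + (-5)·(-413) = 2561

2561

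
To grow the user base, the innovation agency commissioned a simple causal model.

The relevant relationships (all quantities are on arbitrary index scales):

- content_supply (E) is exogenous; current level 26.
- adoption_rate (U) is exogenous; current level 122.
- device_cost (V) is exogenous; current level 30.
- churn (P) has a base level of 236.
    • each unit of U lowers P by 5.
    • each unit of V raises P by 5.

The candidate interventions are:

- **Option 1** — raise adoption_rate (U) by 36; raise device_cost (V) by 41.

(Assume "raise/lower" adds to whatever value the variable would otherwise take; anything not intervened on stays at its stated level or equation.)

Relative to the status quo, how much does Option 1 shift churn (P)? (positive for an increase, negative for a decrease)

25

Baseline:
  U = 122
  V = 30
  P = 236 − 5·122 + 5·30 = -224
Option 1 (U + 36, V + 41):
  U = 122 + 36 = 158
  V = 30 + 41 = 71
  P = 236 − 5·158 + 5·71 = -199
Change in P: -199 − (-224) = 25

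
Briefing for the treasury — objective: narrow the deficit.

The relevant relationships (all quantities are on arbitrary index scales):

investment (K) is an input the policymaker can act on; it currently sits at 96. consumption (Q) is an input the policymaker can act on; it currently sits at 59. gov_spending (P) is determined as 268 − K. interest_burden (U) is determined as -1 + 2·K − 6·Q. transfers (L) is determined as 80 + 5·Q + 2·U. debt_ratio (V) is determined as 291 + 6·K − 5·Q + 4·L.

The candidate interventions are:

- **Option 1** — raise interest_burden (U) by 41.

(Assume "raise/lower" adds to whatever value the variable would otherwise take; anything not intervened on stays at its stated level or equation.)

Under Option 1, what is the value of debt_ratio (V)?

Option 1 (U + 41):
  K = 96
  Q = 59
  U = -1 + 2·96 − 6·59 (+41 from intervention) = -122
  L = 80 + 5·59 + 2·(-122) = 131
  V = 291 + 6·96 − 5·59 + 4·131 = 1096

1096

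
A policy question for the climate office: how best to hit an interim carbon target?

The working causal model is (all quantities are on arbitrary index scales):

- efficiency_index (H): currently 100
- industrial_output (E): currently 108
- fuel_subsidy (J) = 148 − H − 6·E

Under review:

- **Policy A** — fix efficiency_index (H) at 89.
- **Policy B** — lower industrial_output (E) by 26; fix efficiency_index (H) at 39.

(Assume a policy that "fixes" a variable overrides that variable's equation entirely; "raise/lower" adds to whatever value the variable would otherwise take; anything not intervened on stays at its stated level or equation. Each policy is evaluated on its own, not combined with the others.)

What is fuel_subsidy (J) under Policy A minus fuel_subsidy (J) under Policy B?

Policy A (H := 89):
  H = 89
  E = 108
  J = 148 − 89 − 6·108 = -589
Policy B (E − 26, H := 39):
  H = 39
  E = 108 − 26 = 82
  J = 148 − 39 − 6·82 = -383
J: -589 − (-383) = -206

-206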